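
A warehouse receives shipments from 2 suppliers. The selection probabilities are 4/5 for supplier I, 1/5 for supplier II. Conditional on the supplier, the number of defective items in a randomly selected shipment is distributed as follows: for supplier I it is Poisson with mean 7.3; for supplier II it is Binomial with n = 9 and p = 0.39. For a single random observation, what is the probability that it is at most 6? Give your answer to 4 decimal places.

0.5205

Conditional on each supplier, P(X ≤ 6): I: 0.406032; II: 0.97847.
By total probability, P(X ≤ 6) = 0.8·0.406032 + 0.2·0.97847 = 0.52052.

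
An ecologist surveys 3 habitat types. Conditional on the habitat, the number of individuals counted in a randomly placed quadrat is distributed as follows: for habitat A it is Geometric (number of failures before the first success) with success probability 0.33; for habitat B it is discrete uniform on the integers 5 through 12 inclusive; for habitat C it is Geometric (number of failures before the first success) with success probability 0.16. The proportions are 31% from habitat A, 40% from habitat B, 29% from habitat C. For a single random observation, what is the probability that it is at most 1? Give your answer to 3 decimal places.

0.256

Conditional on each habitat, P(X ≤ 1): A: 0.5511; B: 0; C: 0.2944.
By total probability, P(X ≤ 1) = 0.31·0.5511 + 0.4·0 + 0.29·0.2944 = 0.256217.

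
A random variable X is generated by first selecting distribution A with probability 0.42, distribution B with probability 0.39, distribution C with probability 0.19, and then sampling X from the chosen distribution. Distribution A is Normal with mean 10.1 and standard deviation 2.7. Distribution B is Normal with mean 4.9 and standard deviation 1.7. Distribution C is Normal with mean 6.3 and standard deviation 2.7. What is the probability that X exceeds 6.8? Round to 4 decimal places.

Conditional on each component, P(X > 6.8): A: 0.889188; B: 0.131859; C: 0.426542.
By total probability, P(X > 6.8) = 0.42·0.889188 + 0.39·0.131859 + 0.19·0.426542 = 0.505927.

0.5059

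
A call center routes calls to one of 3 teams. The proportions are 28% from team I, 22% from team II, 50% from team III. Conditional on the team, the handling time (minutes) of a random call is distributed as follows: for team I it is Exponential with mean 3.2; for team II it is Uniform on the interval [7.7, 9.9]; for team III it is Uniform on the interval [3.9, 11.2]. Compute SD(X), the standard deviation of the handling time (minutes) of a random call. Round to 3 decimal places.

3.151

Per component, I: μ=3.2, E[X²]=20.48; II: μ=8.8, E[X²]=77.8433; III: μ=7.55, E[X²]=61.4433.
E[X] = 0.28·3.2 + 0.22·8.8 + 0.5·7.55 = 6.607.
E[X²] = 0.28·20.48 + 0.22·77.8433 + 0.5·61.4433 = 53.5816.
Var(X) = E[X²] − (E[X])² = 53.5816 − 43.6524 = 9.92915.
SD(X) = √9.92915 = 3.15106.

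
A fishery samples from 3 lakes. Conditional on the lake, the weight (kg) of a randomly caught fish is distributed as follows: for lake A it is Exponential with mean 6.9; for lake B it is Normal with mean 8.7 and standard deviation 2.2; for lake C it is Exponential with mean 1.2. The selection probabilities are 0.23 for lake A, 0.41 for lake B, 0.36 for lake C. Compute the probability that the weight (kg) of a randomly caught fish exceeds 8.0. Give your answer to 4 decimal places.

Conditional on each lake, P(X > 8.0): A: 0.313668; B: 0.624826; C: 0.00127263.
By total probability, P(X > 8.0) = 0.23·0.313668 + 0.41·0.624826 + 0.36·0.00127263 = 0.328781.

0.3288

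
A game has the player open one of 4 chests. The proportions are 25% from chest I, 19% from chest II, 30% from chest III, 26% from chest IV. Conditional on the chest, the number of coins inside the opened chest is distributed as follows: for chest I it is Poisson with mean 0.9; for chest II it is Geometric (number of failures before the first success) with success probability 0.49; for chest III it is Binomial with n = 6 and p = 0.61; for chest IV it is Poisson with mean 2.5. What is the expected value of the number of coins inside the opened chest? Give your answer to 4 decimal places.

2.1708

Component means — I: 0.9; II: 1.04082; III: 3.66; IV: 2.5.
E[X] = 0.25·0.9 + 0.19·1.04082 + 0.3·3.66 + 0.26·2.5 = 2.17076.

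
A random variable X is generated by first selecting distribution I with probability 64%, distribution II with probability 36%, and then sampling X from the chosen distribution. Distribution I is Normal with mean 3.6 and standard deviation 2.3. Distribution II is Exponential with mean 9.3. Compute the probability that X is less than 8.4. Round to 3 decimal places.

0.842

Conditional on each component, P(X < 8.4): I: 0.981554; II: 0.59474.
By total probability, P(X < 8.4) = 0.64·0.981554 + 0.36·0.59474 = 0.842301.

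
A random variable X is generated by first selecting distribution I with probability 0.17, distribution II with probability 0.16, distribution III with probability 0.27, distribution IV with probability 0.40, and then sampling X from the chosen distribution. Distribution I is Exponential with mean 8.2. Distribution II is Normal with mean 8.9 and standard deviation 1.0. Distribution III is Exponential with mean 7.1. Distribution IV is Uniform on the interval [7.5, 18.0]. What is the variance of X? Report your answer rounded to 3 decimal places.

Per component, I: μ=8.2, E[X²]=134.48; II: μ=8.9, E[X²]=80.21; III: μ=7.1, E[X²]=100.82; IV: μ=12.75, E[X²]=171.75.
E[X] = 0.17·8.2 + 0.16·8.9 + 0.27·7.1 + 0.4·12.75 = 9.835.
E[X²] = 0.17·134.48 + 0.16·80.21 + 0.27·100.82 + 0.4·171.75 = 131.617.
Var(X) = E[X²] − (E[X])² = 131.617 − 96.7272 = 34.8894.

34.889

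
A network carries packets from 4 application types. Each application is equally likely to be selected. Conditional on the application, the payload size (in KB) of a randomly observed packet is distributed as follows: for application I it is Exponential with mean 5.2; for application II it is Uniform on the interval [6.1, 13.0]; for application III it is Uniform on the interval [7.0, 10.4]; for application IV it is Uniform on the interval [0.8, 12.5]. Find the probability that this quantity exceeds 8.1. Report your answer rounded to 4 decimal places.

Conditional on each application, P(X > 8.1): I: 0.210622; II: 0.710145; III: 0.676471; IV: 0.376068.
By total probability, P(X > 8.1) = 0.25·0.210622 + 0.25·0.710145 + 0.25·0.676471 + 0.25·0.376068 = 0.493326.

0.4933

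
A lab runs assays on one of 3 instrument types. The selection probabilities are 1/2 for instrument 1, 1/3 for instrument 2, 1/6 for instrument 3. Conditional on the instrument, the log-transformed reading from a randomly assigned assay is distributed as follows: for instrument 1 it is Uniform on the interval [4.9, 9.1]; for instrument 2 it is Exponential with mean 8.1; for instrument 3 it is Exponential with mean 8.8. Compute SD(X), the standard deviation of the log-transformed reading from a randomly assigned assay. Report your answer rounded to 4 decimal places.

6.0009

Per component, 1: μ=7, E[X²]=50.47; 2: μ=8.1, E[X²]=131.22; 3: μ=8.8, E[X²]=154.88.
E[X] = 0.5·7 + 0.333333·8.1 + 0.166667·8.8 = 7.66667.
E[X²] = 0.5·50.47 + 0.333333·131.22 + 0.166667·154.88 = 94.7883.
Var(X) = E[X²] − (E[X])² = 94.7883 − 58.7778 = 36.0106.
SD(X) = √36.0106 = 6.00088.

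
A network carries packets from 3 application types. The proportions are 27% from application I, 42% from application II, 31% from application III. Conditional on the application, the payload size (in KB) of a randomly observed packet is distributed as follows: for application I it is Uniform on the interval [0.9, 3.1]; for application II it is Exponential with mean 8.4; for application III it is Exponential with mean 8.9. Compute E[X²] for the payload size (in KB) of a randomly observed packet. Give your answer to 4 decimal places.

109.5695

For each component E[X²] = Var + (mean)², giving I: 4.40333; II: 141.12; III: 158.42.
Overall E[X²] = 0.27·4.40333 + 0.42·141.12 + 0.31·158.42 = 109.57.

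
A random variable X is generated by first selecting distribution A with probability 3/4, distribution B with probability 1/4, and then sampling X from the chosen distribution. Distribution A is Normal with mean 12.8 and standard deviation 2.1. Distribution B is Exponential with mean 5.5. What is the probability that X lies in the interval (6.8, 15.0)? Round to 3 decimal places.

0.694

Conditional on each component, P(6.8 < X < 15.0): A: 0.850456; B: 0.225041.
By total probability, P(6.8 < X < 15.0) = 0.75·0.850456 + 0.25·0.225041 = 0.694102.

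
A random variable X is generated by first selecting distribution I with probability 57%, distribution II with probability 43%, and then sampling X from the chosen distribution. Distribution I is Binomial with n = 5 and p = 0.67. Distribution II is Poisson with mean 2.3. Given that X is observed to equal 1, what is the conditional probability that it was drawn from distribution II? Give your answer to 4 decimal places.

Likelihoods P(X=1 | ·): I: 0.0397284; II: 0.230595.
Posterior ∝ prior × likelihood. Numerator for II: 0.43·0.230595 = 0.099156.
Normalizing constant: 0.57·0.0397284 + 0.43·0.230595 = 0.121801.
P(II | observation) = 0.099156 / 0.121801 = 0.814081.

0.8141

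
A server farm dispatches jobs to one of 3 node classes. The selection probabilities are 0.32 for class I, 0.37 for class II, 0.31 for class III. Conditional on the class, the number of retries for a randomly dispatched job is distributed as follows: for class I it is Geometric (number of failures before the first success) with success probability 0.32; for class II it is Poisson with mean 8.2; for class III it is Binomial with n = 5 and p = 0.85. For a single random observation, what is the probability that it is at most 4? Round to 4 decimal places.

0.4788

Conditional on each class, P(X ≤ 4): I: 0.854607; II: 0.0887402; III: 0.556295.
By total probability, P(X ≤ 4) = 0.32·0.854607 + 0.37·0.0887402 + 0.31·0.556295 = 0.478759.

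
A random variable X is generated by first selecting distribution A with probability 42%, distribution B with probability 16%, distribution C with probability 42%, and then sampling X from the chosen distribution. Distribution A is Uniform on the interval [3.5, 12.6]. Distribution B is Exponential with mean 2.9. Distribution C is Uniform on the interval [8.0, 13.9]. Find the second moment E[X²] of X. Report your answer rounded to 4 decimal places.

84.3840

For each component E[X²] = Var + (mean)², giving A: 71.7033; B: 16.82; C: 122.803.
Overall E[X²] = 0.42·71.7033 + 0.16·16.82 + 0.42·122.803 = 84.384.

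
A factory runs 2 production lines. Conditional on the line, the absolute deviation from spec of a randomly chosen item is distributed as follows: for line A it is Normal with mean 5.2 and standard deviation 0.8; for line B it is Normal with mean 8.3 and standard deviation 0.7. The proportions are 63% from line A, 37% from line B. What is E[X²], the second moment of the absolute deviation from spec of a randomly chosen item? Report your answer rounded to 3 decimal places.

For each component E[X²] = Var + (mean)², giving A: 27.68; B: 69.38.
Overall E[X²] = 0.63·27.68 + 0.37·69.38 = 43.109.

43.109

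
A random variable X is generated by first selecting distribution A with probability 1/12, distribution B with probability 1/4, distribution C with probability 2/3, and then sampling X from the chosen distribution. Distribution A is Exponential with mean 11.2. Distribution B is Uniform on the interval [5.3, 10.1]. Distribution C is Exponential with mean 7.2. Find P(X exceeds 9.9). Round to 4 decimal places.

0.2134

Conditional on each component, P(X > 9.9): A: 0.413157; B: 0.0416667; C: 0.25284.
By total probability, P(X > 9.9) = 0.0833333·0.413157 + 0.25·0.0416667 + 0.666667·0.25284 = 0.213406.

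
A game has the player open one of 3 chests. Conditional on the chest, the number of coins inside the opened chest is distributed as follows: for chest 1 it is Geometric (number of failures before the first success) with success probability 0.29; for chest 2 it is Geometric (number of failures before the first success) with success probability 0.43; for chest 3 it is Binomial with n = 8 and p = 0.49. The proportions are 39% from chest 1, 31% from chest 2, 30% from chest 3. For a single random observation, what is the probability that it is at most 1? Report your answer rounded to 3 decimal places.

Conditional on each chest, P(X ≤ 1): 1: 0.4959; 2: 0.6751; 3: 0.0397553.
By total probability, P(X ≤ 1) = 0.39·0.4959 + 0.31·0.6751 + 0.3·0.0397553 = 0.414609.

0.415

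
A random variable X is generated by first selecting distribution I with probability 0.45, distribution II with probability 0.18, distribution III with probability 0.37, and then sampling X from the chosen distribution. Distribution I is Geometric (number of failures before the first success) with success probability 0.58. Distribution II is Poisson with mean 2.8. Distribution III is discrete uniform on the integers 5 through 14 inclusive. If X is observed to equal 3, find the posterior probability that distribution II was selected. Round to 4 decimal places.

Likelihoods P(X=3 | ·): I: 0.042971; II: 0.222484; III: 0.
Posterior ∝ prior × likelihood. Numerator for II: 0.18·0.222484 = 0.0400471.
Normalizing constant: 0.45·0.042971 + 0.18·0.222484 + 0.37·0 = 0.059384.
P(II | observation) = 0.0400471 / 0.059384 = 0.674374.

0.6744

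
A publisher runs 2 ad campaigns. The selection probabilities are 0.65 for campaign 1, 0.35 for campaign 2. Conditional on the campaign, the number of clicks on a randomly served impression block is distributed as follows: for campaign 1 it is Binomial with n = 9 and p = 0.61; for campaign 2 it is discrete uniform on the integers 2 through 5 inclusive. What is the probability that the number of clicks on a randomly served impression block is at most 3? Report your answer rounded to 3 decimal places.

0.233

Conditional on each campaign, P(X ≤ 3): 1: 0.0886197; 2: 0.5.
By total probability, P(X ≤ 3) = 0.65·0.0886197 + 0.35·0.5 = 0.232603.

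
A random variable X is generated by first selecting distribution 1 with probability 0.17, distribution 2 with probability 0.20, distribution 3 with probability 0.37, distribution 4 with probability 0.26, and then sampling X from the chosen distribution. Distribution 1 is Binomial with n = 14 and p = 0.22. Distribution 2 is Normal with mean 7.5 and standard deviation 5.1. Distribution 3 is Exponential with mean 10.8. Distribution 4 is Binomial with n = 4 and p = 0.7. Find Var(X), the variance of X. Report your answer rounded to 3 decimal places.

61.513

Per component, 1: μ=3.08, E[X²]=11.8888; 2: μ=7.5, E[X²]=82.26; 3: μ=10.8, E[X²]=233.28; 4: μ=2.8, E[X²]=8.68.
E[X] = 0.17·3.08 + 0.2·7.5 + 0.37·10.8 + 0.26·2.8 = 6.7476.
E[X²] = 0.17·11.8888 + 0.2·82.26 + 0.37·233.28 + 0.26·8.68 = 107.043.
Var(X) = E[X²] − (E[X])² = 107.043 − 45.5301 = 61.5134.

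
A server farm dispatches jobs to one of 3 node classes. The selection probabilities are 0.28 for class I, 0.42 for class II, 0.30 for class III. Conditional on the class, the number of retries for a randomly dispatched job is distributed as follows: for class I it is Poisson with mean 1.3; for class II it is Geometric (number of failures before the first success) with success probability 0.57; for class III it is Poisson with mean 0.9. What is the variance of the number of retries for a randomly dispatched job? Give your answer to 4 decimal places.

1.2410

Per component, I: μ=1.3, E[X²]=2.99; II: μ=0.754386, E[X²]=1.89258; III: μ=0.9, E[X²]=1.71.
E[X] = 0.28·1.3 + 0.42·0.754386 + 0.3·0.9 = 0.950842.
E[X²] = 0.28·2.99 + 0.42·1.89258 + 0.3·1.71 = 2.14508.
Var(X) = E[X²] − (E[X])² = 2.14508 − 0.904101 = 1.24098.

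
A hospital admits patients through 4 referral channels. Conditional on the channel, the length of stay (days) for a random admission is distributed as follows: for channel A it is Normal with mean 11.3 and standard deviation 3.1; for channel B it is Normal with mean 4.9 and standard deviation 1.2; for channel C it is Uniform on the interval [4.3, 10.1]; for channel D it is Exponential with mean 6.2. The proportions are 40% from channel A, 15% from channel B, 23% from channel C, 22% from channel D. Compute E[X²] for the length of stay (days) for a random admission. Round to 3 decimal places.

88.219

For each component E[X²] = Var + (mean)², giving A: 137.3; B: 25.45; C: 54.6433; D: 76.88.
Overall E[X²] = 0.4·137.3 + 0.15·25.45 + 0.23·54.6433 + 0.22·76.88 = 88.2191.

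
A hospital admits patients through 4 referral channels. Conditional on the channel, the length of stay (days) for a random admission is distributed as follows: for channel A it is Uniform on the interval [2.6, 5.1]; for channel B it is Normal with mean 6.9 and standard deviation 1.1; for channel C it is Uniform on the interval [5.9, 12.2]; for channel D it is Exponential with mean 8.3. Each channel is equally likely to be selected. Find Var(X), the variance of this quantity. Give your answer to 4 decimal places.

Per component, A: μ=3.85, E[X²]=15.3433; B: μ=6.9, E[X²]=48.82; C: μ=9.05, E[X²]=85.21; D: μ=8.3, E[X²]=137.78.
E[X] = 0.25·3.85 + 0.25·6.9 + 0.25·9.05 + 0.25·8.3 = 7.025.
E[X²] = 0.25·15.3433 + 0.25·48.82 + 0.25·85.21 + 0.25·137.78 = 71.7883.
Var(X) = E[X²] − (E[X])² = 71.7883 − 49.3506 = 22.4377.

22.4377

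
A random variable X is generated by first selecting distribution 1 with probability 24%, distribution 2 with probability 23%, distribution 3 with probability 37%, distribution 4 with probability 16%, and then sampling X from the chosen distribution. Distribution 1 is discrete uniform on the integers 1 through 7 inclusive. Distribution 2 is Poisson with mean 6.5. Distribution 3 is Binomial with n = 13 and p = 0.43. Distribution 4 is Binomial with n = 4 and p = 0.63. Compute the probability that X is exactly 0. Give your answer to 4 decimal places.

0.0036

Conditional on each component, P(X = 0): 1: 0; 2: 0.00150344; 3: 0.00067046; 4: 0.0187416.
By total probability, P(X = 0) = 0.24·0 + 0.23·0.00150344 + 0.37·0.00067046 + 0.16·0.0187416 = 0.00359252.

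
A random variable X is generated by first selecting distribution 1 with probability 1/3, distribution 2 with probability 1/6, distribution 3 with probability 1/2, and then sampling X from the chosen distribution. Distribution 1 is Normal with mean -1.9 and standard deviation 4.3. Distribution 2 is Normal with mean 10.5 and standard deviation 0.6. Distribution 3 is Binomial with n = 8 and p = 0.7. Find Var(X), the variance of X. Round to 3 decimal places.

26.981

Per component, 1: μ=-1.9, E[X²]=22.1; 2: μ=10.5, E[X²]=110.61; 3: μ=5.6, E[X²]=33.04.
E[X] = 0.333333·-1.9 + 0.166667·10.5 + 0.5·5.6 = 3.91667.
E[X²] = 0.333333·22.1 + 0.166667·110.61 + 0.5·33.04 = 42.3217.
Var(X) = E[X²] − (E[X])² = 42.3217 − 15.3403 = 26.9814.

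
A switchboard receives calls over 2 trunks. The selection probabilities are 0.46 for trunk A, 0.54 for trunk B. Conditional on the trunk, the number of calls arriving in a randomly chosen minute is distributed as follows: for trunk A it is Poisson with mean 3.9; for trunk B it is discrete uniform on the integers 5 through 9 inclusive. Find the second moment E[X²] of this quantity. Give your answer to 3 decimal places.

For each component E[X²] = Var + (mean)², giving A: 19.11; B: 51.
Overall E[X²] = 0.46·19.11 + 0.54·51 = 36.3306.

36.331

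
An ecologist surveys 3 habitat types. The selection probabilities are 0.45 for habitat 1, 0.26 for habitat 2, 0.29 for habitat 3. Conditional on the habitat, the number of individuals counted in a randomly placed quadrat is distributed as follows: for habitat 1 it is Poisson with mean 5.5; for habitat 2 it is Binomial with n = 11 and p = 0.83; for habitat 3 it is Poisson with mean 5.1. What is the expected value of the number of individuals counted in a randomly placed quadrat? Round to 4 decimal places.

6.3278

Component means — 1: 5.5; 2: 9.13; 3: 5.1.
E[X] = 0.45·5.5 + 0.26·9.13 + 0.29·5.1 = 6.3278.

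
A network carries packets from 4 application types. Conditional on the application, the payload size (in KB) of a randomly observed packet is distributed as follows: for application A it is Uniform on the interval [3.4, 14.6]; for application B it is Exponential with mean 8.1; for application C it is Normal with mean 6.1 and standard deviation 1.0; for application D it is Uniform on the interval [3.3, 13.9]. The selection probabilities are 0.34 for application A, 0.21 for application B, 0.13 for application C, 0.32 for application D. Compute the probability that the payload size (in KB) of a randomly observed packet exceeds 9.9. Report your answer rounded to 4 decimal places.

Conditional on each application, P(X > 9.9): A: 0.419643; B: 0.294575; C: 7.2348e-05; D: 0.377358.
By total probability, P(X > 9.9) = 0.34·0.419643 + 0.21·0.294575 + 0.13·7.2348e-05 + 0.32·0.377358 = 0.325303.

0.3253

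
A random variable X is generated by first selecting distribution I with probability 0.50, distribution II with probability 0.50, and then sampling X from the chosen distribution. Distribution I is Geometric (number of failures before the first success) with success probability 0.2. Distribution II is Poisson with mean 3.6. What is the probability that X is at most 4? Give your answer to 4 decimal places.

0.6894

Conditional on each component, P(X ≤ 4): I: 0.67232; II: 0.706438.
By total probability, P(X ≤ 4) = 0.5·0.67232 + 0.5·0.706438 = 0.689379.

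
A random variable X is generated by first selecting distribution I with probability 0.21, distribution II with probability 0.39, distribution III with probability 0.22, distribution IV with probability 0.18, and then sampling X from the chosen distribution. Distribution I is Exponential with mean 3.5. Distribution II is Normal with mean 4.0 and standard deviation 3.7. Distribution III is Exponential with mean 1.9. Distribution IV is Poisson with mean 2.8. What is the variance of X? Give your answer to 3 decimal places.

Per component, I: μ=3.5, E[X²]=24.5; II: μ=4, E[X²]=29.69; III: μ=1.9, E[X²]=7.22; IV: μ=2.8, E[X²]=10.64.
E[X] = 0.21·3.5 + 0.39·4 + 0.22·1.9 + 0.18·2.8 = 3.217.
E[X²] = 0.21·24.5 + 0.39·29.69 + 0.22·7.22 + 0.18·10.64 = 20.2277.
Var(X) = E[X²] − (E[X])² = 20.2277 − 10.3491 = 9.87861.

9.879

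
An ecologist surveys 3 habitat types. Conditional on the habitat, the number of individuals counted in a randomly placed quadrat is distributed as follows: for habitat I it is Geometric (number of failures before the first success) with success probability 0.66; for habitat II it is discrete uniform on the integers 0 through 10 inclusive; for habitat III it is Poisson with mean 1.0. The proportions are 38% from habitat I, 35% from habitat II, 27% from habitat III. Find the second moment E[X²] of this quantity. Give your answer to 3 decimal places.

For each component E[X²] = Var + (mean)², giving I: 1.04591; II: 35; III: 2.
Overall E[X²] = 0.38·1.04591 + 0.35·35 + 0.27·2 = 13.1874.

13.187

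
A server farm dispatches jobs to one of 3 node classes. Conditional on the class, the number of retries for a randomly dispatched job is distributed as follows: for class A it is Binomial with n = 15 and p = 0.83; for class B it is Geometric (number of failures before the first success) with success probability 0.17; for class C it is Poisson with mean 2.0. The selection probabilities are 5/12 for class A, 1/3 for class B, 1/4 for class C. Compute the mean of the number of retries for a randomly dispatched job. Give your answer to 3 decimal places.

Component means — A: 12.45; B: 4.88235; C: 2.
E[X] = 0.416667·12.45 + 0.333333·4.88235 + 0.25·2 = 7.31495.

7.315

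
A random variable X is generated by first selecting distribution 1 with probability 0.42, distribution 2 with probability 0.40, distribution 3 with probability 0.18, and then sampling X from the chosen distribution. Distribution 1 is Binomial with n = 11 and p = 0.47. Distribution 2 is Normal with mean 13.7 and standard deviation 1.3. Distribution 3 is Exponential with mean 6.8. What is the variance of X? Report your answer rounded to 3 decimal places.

Per component, 1: μ=5.17, E[X²]=29.469; 2: μ=13.7, E[X²]=189.38; 3: μ=6.8, E[X²]=92.48.
E[X] = 0.42·5.17 + 0.4·13.7 + 0.18·6.8 = 8.8754.
E[X²] = 0.42·29.469 + 0.4·189.38 + 0.18·92.48 = 104.775.
Var(X) = E[X²] − (E[X])² = 104.775 − 78.7727 = 26.0027.

26.003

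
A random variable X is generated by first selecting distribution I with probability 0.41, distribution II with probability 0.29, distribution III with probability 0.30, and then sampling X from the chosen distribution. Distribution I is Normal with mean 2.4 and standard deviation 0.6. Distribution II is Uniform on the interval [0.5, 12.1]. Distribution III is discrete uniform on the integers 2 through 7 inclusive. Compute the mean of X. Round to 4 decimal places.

4.1610

Component means — I: 2.4; II: 6.3; III: 4.5.
E[X] = 0.41·2.4 + 0.29·6.3 + 0.3·4.5 = 4.161.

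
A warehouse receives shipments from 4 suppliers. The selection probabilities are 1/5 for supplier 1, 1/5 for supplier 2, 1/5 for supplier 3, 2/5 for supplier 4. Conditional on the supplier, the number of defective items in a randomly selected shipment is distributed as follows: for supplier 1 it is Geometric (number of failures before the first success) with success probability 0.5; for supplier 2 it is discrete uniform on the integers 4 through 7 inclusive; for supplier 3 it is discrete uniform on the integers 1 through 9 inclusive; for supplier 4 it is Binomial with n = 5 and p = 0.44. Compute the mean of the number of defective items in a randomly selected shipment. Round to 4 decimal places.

Component means — 1: 1; 2: 5.5; 3: 5; 4: 2.2.
E[X] = 0.2·1 + 0.2·5.5 + 0.2·5 + 0.4·2.2 = 3.18.

3.1800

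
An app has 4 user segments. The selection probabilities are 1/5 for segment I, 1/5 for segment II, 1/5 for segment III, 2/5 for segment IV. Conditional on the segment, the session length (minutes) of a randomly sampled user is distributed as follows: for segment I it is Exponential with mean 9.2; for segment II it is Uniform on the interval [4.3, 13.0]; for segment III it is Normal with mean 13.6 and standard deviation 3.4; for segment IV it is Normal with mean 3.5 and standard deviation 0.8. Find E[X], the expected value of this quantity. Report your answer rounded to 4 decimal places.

7.6900

Component means — I: 9.2; II: 8.65; III: 13.6; IV: 3.5.
E[X] = 0.2·9.2 + 0.2·8.65 + 0.2·13.6 + 0.4·3.5 = 7.69.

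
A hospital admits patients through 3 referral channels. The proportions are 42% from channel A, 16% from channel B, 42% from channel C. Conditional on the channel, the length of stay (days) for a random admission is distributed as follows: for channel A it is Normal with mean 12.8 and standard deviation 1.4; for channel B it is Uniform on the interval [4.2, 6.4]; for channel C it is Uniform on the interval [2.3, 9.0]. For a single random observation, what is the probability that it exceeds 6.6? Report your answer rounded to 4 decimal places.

0.5704

Conditional on each channel, P(X > 6.6): A: 0.999995; B: 0; C: 0.358209.
By total probability, P(X > 6.6) = 0.42·0.999995 + 0.16·0 + 0.42·0.358209 = 0.570446.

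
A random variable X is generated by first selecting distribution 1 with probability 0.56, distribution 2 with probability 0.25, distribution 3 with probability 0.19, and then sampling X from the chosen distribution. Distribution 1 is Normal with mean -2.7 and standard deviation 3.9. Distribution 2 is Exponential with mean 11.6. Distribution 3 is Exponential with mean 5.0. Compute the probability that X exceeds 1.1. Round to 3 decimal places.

Conditional on each component, P(X > 1.1): 1: 0.164939; 2: 0.90953; 3: 0.802519.
By total probability, P(X > 1.1) = 0.56·0.164939 + 0.25·0.90953 + 0.19·0.802519 = 0.472227.

0.472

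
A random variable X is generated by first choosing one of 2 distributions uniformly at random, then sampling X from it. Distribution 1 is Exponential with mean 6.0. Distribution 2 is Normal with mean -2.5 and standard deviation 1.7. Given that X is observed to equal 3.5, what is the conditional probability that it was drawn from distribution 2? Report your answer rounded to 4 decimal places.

0.0050

Likelihoods f(3.5 | ·): 1: 0.0930059; 2: 0.000462927.
Posterior ∝ prior × likelihood. Numerator for 2: 0.5·0.000462927 = 0.000231464.
Normalizing constant: 0.5·0.0930059 + 0.5·0.000462927 = 0.0467344.
P(2 | observation) = 0.000231464 / 0.0467344 = 0.00495275.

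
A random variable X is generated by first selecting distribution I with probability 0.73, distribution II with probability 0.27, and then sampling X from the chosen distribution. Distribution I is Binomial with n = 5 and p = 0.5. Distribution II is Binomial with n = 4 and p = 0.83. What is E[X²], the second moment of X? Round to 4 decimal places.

For each component E[X²] = Var + (mean)², giving I: 7.5; II: 11.5868.
Overall E[X²] = 0.73·7.5 + 0.27·11.5868 = 8.60344.

8.6034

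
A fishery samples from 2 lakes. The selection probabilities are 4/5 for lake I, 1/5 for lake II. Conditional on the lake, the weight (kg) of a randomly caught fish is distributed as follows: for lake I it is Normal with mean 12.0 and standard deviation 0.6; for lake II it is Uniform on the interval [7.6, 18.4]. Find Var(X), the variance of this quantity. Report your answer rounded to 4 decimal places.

Per component, I: μ=12, E[X²]=144.36; II: μ=13, E[X²]=178.72.
E[X] = 0.8·12 + 0.2·13 = 12.2.
E[X²] = 0.8·144.36 + 0.2·178.72 = 151.232.
Var(X) = E[X²] − (E[X])² = 151.232 − 148.84 = 2.392.

2.3920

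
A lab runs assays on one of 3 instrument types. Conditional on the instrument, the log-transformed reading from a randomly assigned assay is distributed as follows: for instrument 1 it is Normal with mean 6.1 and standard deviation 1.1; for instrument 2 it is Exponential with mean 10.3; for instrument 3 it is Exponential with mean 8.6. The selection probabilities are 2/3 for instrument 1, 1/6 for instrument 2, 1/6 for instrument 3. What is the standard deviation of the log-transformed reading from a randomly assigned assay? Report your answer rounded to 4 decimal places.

5.7922

Per component, 1: μ=6.1, E[X²]=38.42; 2: μ=10.3, E[X²]=212.18; 3: μ=8.6, E[X²]=147.92.
E[X] = 0.666667·6.1 + 0.166667·10.3 + 0.166667·8.6 = 7.21667.
E[X²] = 0.666667·38.42 + 0.166667·212.18 + 0.166667·147.92 = 85.63.
Var(X) = E[X²] − (E[X])² = 85.63 − 52.0803 = 33.5497.
SD(X) = √33.5497 = 5.79221.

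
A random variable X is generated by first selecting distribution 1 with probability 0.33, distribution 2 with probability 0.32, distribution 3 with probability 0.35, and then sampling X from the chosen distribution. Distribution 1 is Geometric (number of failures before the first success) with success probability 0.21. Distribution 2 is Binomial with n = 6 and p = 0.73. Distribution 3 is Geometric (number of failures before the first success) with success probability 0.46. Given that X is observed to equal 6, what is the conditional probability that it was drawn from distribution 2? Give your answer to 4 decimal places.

Likelihoods P(X=6 | ·): 1: 0.0510484; 2: 0.151334; 3: 0.0114057.
Posterior ∝ prior × likelihood. Numerator for 2: 0.32·0.151334 = 0.048427.
Normalizing constant: 0.33·0.0510484 + 0.32·0.151334 + 0.35·0.0114057 = 0.0692649.
P(2 | observation) = 0.048427 / 0.0692649 = 0.699156.

0.6992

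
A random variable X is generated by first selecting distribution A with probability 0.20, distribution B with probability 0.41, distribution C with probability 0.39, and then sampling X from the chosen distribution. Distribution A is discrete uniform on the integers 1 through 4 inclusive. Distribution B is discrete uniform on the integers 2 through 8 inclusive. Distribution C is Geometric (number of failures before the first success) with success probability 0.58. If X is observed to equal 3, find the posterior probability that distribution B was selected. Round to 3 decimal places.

Likelihoods P(X=3 | ·): A: 0.25; B: 0.142857; C: 0.042971.
Posterior ∝ prior × likelihood. Numerator for B: 0.41·0.142857 = 0.0585714.
Normalizing constant: 0.2·0.25 + 0.41·0.142857 + 0.39·0.042971 = 0.12533.
P(B | observation) = 0.0585714 / 0.12533 = 0.467337.

0.467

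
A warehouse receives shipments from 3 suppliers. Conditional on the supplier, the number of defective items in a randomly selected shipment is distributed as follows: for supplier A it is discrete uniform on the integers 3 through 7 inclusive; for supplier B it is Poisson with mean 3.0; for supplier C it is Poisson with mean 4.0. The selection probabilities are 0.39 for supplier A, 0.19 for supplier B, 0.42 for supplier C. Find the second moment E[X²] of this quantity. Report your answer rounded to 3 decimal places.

21.210

For each component E[X²] = Var + (mean)², giving A: 27; B: 12; C: 20.
Overall E[X²] = 0.39·27 + 0.19·12 + 0.42·20 = 21.21.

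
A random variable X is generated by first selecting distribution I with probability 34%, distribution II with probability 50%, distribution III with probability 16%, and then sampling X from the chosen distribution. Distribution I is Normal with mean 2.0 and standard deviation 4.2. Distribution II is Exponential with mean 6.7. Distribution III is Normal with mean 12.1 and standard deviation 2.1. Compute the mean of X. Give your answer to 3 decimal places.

Component means — I: 2; II: 6.7; III: 12.1.
E[X] = 0.34·2 + 0.5·6.7 + 0.16·12.1 = 5.966.

5.966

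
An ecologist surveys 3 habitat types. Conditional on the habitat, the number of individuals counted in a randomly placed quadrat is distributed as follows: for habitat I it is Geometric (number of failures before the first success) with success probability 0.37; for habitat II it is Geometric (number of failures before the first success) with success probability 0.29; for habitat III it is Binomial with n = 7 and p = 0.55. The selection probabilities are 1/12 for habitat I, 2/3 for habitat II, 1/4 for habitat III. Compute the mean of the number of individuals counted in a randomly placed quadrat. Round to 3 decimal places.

Component means — I: 1.7027; II: 2.44828; III: 3.85.
E[X] = 0.0833333·1.7027 + 0.666667·2.44828 + 0.25·3.85 = 2.73658.

2.737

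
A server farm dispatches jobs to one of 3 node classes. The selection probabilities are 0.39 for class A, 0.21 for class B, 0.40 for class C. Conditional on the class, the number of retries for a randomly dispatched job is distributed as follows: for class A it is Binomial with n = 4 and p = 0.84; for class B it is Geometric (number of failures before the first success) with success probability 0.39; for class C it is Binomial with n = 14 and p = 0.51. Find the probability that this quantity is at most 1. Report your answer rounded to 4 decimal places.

Conditional on each class, P(X ≤ 1): A: 0.0144179; B: 0.6279; C: 0.000716265.
By total probability, P(X ≤ 1) = 0.39·0.0144179 + 0.21·0.6279 + 0.4·0.000716265 = 0.137768.

0.1378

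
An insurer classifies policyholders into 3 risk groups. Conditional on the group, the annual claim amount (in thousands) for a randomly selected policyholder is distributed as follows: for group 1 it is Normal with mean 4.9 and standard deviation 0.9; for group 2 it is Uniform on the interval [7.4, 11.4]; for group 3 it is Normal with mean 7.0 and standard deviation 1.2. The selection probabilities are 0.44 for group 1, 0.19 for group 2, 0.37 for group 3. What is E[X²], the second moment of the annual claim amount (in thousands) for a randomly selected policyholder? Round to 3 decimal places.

For each component E[X²] = Var + (mean)², giving 1: 24.82; 2: 89.6933; 3: 50.44.
Overall E[X²] = 0.44·24.82 + 0.19·89.6933 + 0.37·50.44 = 46.6253.

46.625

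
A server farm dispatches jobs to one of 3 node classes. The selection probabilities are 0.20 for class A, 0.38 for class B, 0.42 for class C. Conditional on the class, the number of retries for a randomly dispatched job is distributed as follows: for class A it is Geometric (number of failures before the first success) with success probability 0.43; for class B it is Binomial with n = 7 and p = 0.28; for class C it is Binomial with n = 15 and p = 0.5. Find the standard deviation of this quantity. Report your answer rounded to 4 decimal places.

3.2953

Per component, A: μ=1.32558, E[X²]=4.83991; B: μ=1.96, E[X²]=5.2528; C: μ=7.5, E[X²]=60.
E[X] = 0.2·1.32558 + 0.38·1.96 + 0.42·7.5 = 4.15992.
E[X²] = 0.2·4.83991 + 0.38·5.2528 + 0.42·60 = 28.164.
Var(X) = E[X²] − (E[X])² = 28.164 − 17.3049 = 10.8591.
SD(X) = √10.8591 = 3.29532.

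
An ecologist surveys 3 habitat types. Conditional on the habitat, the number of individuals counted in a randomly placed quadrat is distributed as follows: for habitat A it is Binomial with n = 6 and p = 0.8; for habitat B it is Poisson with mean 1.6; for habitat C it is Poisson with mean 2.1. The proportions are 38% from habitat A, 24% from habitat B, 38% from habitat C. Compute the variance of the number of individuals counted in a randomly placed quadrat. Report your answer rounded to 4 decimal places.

3.5562

Per component, A: μ=4.8, E[X²]=24; B: μ=1.6, E[X²]=4.16; C: μ=2.1, E[X²]=6.51.
E[X] = 0.38·4.8 + 0.24·1.6 + 0.38·2.1 = 3.006.
E[X²] = 0.38·24 + 0.24·4.16 + 0.38·6.51 = 12.5922.
Var(X) = E[X²] − (E[X])² = 12.5922 − 9.03604 = 3.55616.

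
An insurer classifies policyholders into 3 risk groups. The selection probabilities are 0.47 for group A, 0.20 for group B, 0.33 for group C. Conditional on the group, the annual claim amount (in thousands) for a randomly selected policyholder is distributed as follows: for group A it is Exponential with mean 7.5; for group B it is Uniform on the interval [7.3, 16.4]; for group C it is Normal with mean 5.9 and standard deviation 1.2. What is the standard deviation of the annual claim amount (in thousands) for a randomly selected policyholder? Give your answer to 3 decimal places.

Per component, A: μ=7.5, E[X²]=112.5; B: μ=11.85, E[X²]=147.323; C: μ=5.9, E[X²]=36.25.
E[X] = 0.47·7.5 + 0.2·11.85 + 0.33·5.9 = 7.842.
E[X²] = 0.47·112.5 + 0.2·147.323 + 0.33·36.25 = 94.3022.
Var(X) = E[X²] − (E[X])² = 94.3022 − 61.497 = 32.8052.
SD(X) = √32.8052 = 5.72758.

5.728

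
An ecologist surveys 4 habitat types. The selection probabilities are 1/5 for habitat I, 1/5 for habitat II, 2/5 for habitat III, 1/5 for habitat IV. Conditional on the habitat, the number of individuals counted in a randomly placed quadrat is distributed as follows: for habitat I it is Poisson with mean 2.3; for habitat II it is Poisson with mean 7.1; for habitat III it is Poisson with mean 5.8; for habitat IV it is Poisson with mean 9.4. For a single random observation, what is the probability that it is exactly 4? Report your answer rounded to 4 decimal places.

0.1033

Conditional on each habitat, P(X = 4): I: 0.116902; II: 0.0873638; III: 0.142755; IV: 0.0269111.
By total probability, P(X = 4) = 0.2·0.116902 + 0.2·0.0873638 + 0.4·0.142755 + 0.2·0.0269111 = 0.103338.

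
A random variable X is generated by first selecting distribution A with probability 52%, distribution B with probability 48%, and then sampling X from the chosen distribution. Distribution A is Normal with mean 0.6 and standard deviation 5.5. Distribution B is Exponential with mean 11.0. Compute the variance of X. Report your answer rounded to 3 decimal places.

Per component, A: μ=0.6, E[X²]=30.61; B: μ=11, E[X²]=242.
E[X] = 0.52·0.6 + 0.48·11 = 5.592.
E[X²] = 0.52·30.61 + 0.48·242 = 132.077.
Var(X) = E[X²] − (E[X])² = 132.077 − 31.2705 = 100.807.

100.807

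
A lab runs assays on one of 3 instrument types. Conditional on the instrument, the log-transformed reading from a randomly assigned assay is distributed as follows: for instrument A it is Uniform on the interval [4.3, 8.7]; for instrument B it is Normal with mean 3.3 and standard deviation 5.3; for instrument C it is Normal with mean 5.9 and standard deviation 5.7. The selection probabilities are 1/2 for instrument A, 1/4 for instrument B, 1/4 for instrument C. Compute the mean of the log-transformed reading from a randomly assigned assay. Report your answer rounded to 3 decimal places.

Component means — A: 6.5; B: 3.3; C: 5.9.
E[X] = 0.5·6.5 + 0.25·3.3 + 0.25·5.9 = 5.55.

5.550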